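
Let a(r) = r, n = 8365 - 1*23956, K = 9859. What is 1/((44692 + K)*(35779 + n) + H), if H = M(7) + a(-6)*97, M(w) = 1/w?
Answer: 7/7708925043 ≈ 9.0804e-10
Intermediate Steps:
M(w) = 1/w
n = -15591 (n = 8365 - 23956 = -15591)
H = -4073/7 (H = 1/7 - 6*97 = 1/7 - 582 = -4073/7 ≈ -581.86)
1/((44692 + K)*(35779 + n) + H) = 1/((44692 + 9859)*(35779 - 15591) - 4073/7) = 1/(54551*20188 - 4073/7) = 1/(1101275588 - 4073/7) = 1/(7708925043/7) = 7/7708925043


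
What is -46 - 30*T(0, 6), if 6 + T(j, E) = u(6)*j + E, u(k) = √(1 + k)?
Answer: -46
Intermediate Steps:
T(j, E) = -6 + E + j*√7 (T(j, E) = -6 + (√(1 + 6)*j + E) = -6 + (√7*j + E) = -6 + (j*√7 + E) = -6 + (E + j*√7) = -6 + E + j*√7)
-46 - 30*T(0, 6) = -46 - 30*(-6 + 6 + 0*√7) = -46 - 30*(-6 + 6 + 0) = -46 - 30*0 = -46 + 0 = -46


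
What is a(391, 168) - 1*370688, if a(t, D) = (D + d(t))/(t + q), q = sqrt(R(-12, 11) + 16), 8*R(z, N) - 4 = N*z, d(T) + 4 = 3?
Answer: -144938841/391 ≈ -3.7069e+5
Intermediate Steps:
d(T) = -1 (d(T) = -4 + 3 = -1)
R(z, N) = 1/2 + N*z/8 (R(z, N) = 1/2 + (N*z)/8 = 1/2 + N*z/8)
q = 0 (q = sqrt((1/2 + (1/8)*11*(-12)) + 16) = sqrt((1/2 - 33/2) + 16) = sqrt(-16 + 16) = sqrt(0) = 0)
a(t, D) = (-1 + D)/t (a(t, D) = (D - 1)/(t + 0) = (-1 + D)/t)
a(391, 168) - 1*370688 = (-1 + 168)/391 - 1*370688 = (1/391)*167 - 370688 = 167/391 - 370688 = -144938841/391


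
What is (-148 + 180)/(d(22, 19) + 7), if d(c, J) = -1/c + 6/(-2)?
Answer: 704/87 ≈ 8.0919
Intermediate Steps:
d(c, J) = -3 - 1/c (d(c, J) = -1/c + 6*(-½) = -1/c - 3 = -3 - 1/c)
(-148 + 180)/(d(22, 19) + 7) = (-148 + 180)/((-3 - 1/22) + 7) = 32/((-3 - 1*1/22) + 7) = 32/((-3 - 1/22) + 7) = 32/(-67/22 + 7) = 32/(87/22) = 32*(22/87) = 704/87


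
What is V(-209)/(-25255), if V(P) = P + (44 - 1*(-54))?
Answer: 111/25255 ≈ 0.0043952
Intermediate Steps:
V(P) = 98 + P (V(P) = P + (44 + 54) = P + 98 = 98 + P)
V(-209)/(-25255) = (98 - 209)/(-25255) = -111*(-1/25255) = 111/25255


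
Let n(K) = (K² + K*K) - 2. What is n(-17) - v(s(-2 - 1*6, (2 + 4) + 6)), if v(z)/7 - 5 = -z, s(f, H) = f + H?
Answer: 569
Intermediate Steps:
s(f, H) = H + f
v(z) = 35 - 7*z (v(z) = 35 + 7*(-z) = 35 - 7*z)
n(K) = -2 + 2*K² (n(K) = (K² + K²) - 2 = 2*K² - 2 = -2 + 2*K²)
n(-17) - v(s(-2 - 1*6, (2 + 4) + 6)) = (-2 + 2*(-17)²) - (35 - 7*(((2 + 4) + 6) + (-2 - 1*6))) = (-2 + 2*289) - (35 - 7*((6 + 6) + (-2 - 6))) = (-2 + 578) - (35 - 7*(12 - 8)) = 576 - (35 - 7*4) = 576 - (35 - 28) = 576 - 1*7 = 576 - 7 = 569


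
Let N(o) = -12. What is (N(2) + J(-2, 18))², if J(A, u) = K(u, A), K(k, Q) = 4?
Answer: 64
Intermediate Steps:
J(A, u) = 4
(N(2) + J(-2, 18))² = (-12 + 4)² = (-8)² = 64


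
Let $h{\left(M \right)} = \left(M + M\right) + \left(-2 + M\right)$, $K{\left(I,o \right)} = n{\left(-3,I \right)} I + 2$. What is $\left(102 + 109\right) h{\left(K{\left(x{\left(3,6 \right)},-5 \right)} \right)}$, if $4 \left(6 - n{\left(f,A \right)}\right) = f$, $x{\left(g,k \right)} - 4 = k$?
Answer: $\frac{87143}{2} \approx 43572.0$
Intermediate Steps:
$x{\left(g,k \right)} = 4 + k$
$n{\left(f,A \right)} = 6 - \frac{f}{4}$
$K{\left(I,o \right)} = 2 + \frac{27 I}{4}$ ($K{\left(I,o \right)} = \left(6 - - \frac{3}{4}\right) I + 2 = \left(6 + \frac{3}{4}\right) I + 2 = \frac{27 I}{4} + 2 = 2 + \frac{27 I}{4}$)
$h{\left(M \right)} = -2 + 3 M$ ($h{\left(M \right)} = 2 M + \left(-2 + M\right) = -2 + 3 M$)
$\left(102 + 109\right) h{\left(K{\left(x{\left(3,6 \right)},-5 \right)} \right)} = \left(102 + 109\right) \left(-2 + 3 \left(2 + \frac{27 \left(4 + 6\right)}{4}\right)\right) = 211 \left(-2 + 3 \left(2 + \frac{27}{4} \cdot 10\right)\right) = 211 \left(-2 + 3 \left(2 + \frac{135}{2}\right)\right) = 211 \left(-2 + 3 \cdot \frac{139}{2}\right) = 211 \left(-2 + \frac{417}{2}\right) = 211 \cdot \frac{413}{2} = \frac{87143}{2}$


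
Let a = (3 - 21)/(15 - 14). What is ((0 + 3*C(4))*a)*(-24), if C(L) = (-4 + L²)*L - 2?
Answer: 59616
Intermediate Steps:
a = -18 (a = -18/1 = -18*1 = -18)
C(L) = -2 + L*(-4 + L²) (C(L) = L*(-4 + L²) - 2 = -2 + L*(-4 + L²))
((0 + 3*C(4))*a)*(-24) = ((0 + 3*(-2 + 4³ - 4*4))*(-18))*(-24) = ((0 + 3*(-2 + 64 - 16))*(-18))*(-24) = ((0 + 3*46)*(-18))*(-24) = ((0 + 138)*(-18))*(-24) = (138*(-18))*(-24) = -2484*(-24) = 59616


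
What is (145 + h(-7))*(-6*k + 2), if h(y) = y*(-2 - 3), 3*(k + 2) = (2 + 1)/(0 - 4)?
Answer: 2790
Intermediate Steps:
k = -9/4 (k = -2 + ((2 + 1)/(0 - 4))/3 = -2 + (3/(-4))/3 = -2 + (3*(-¼))/3 = -2 + (⅓)*(-¾) = -2 - ¼ = -9/4 ≈ -2.2500)
h(y) = -5*y (h(y) = y*(-5) = -5*y)
(145 + h(-7))*(-6*k + 2) = (145 - 5*(-7))*(-6*(-9/4) + 2) = (145 + 35)*(27/2 + 2) = 180*(31/2) = 2790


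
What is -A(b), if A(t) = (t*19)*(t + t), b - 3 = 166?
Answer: -1085318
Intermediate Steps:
b = 169 (b = 3 + 166 = 169)
A(t) = 38*t² (A(t) = (19*t)*(2*t) = 38*t²)
-A(b) = -38*169² = -38*28561 = -1*1085318 = -1085318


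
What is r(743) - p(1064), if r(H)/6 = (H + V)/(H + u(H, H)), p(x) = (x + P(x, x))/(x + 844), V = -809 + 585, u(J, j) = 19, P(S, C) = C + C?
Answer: 48739/20193 ≈ 2.4137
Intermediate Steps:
P(S, C) = 2*C
V = -224
p(x) = 3*x/(844 + x) (p(x) = (x + 2*x)/(x + 844) = (3*x)/(844 + x) = 3*x/(844 + x))
r(H) = 6*(-224 + H)/(19 + H) (r(H) = 6*((H - 224)/(H + 19)) = 6*((-224 + H)/(19 + H)) = 6*(-224 + H)/(19 + H))
r(743) - p(1064) = 6*(-224 + 743)/(19 + 743) - 3*1064/(844 + 1064) = 6*519/762 - 3*1064/1908 = 6*(1/762)*519 - 3*1064/1908 = 519/127 - 1*266/159 = 519/127 - 266/159 = 48739/20193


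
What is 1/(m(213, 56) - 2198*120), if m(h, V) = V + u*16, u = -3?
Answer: -1/263752 ≈ -3.7914e-6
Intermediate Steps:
m(h, V) = -48 + V (m(h, V) = V - 3*16 = V - 48 = -48 + V)
1/(m(213, 56) - 2198*120) = 1/((-48 + 56) - 2198*120) = 1/(8 - 263760) = 1/(-263752) = -1/263752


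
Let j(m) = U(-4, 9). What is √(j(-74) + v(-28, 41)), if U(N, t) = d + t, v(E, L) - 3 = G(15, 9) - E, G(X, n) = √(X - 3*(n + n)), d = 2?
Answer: √(42 + I*√39) ≈ 6.4985 + 0.48049*I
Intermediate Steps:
G(X, n) = √(X - 6*n)
v(E, L) = 3 - E + I*√39 (v(E, L) = 3 + (√(15 - 6*9) - E) = 3 + (√(15 - 54) - E) = 3 + (√(-39) - E) = 3 + (I*√39 - E) = 3 + (-E + I*√39) = 3 - E + I*√39)
U(N, t) = 2 + t
j(m) = 11 (j(m) = 2 + 9 = 11)
√(j(-74) + v(-28, 41)) = √(11 + (3 - 1*(-28) + I*√39)) = √(11 + (3 + 28 + I*√39)) = √(11 + (31 + I*√39)) = √(42 + I*√39)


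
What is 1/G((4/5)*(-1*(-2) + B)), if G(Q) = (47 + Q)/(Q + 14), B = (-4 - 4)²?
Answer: 334/499 ≈ 0.66934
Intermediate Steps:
B = 64 (B = (-8)² = 64)
G(Q) = (47 + Q)/(14 + Q)
1/G((4/5)*(-1*(-2) + B)) = 1/((47 + (4/5)*(-1*(-2) + 64))/(14 + (4/5)*(-1*(-2) + 64))) = 1/((47 + (4*(⅕))*(2 + 64))/(14 + (4*(⅕))*(2 + 64))) = 1/((47 + (⅘)*66)/(14 + (⅘)*66)) = 1/((47 + 264/5)/(14 + 264/5)) = 1/((499/5)/(334/5)) = 1/((5/334)*(499/5)) = 1/(499/334) = 334/499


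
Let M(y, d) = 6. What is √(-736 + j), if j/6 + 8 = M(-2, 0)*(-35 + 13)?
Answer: 2*I*√394 ≈ 39.699*I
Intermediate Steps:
j = -840 (j = -48 + 6*(6*(-35 + 13)) = -48 + 6*(6*(-22)) = -48 + 6*(-132) = -48 - 792 = -840)
√(-736 + j) = √(-736 - 840) = √(-1576) = 2*I*√394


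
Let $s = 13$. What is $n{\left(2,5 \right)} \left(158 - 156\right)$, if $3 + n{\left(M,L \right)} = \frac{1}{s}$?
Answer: $- \frac{76}{13} \approx -5.8462$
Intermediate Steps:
$n{\left(M,L \right)} = - \frac{38}{13}$ ($n{\left(M,L \right)} = -3 + \frac{1}{13} = - \frac{38}{13}$)
$n{\left(2,5 \right)} \left(158 - 156\right) = - \frac{38 \left(158 - 156\right)}{13} = \left(- \frac{38}{13}\right) 2 = - \frac{76}{13}$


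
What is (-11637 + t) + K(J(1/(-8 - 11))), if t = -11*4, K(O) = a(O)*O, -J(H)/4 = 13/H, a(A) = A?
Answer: 964463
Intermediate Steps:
J(H) = -52/H
K(O) = O² (K(O) = O*O = O²)
t = -44
(-11637 + t) + K(J(1/(-8 - 11))) = (-11637 - 44) + (-52/(1/(-8 - 11)))² = -11681 + (-52/(1/(-19)))² = -11681 + (-52/(-1/19))² = -11681 + (-52*(-19))² = -11681 + 988² = -11681 + 976144 = 964463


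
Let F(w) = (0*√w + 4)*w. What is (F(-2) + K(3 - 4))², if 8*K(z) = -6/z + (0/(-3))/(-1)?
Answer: 841/16 ≈ 52.563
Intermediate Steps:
F(w) = 4*w (F(w) = (0 + 4)*w = 4*w)
K(z) = -3/(4*z) (K(z) = (-6/z + (0/(-3))/(-1))/8 = (-6/z + (0*(-⅓))*(-1))/8 = (-6/z + 0*(-1))/8 = (-6/z + 0)/8 = (-6/z)/8 = -3/(4*z))
(F(-2) + K(3 - 4))² = (4*(-2) - 3/(4*(3 - 4)))² = (-8 - ¾/(-1))² = (-8 - ¾*(-1))² = (-8 + ¾)² = (-29/4)² = 841/16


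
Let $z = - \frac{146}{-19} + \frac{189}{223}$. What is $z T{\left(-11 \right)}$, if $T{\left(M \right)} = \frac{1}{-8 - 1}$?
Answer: $- \frac{36149}{38133} \approx -0.94797$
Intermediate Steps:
$T{\left(M \right)} = - \frac{1}{9}$ ($T{\left(M \right)} = \frac{1}{-9} = - \frac{1}{9}$)
$z = \frac{36149}{4237}$ ($z = \left(-146\right) \left(- \frac{1}{19}\right) + 189 \cdot \frac{1}{223} = \frac{146}{19} + \frac{189}{223} = \frac{36149}{4237} \approx 8.5317$)
$z T{\left(-11 \right)} = \frac{36149}{4237} \left(- \frac{1}{9}\right) = - \frac{36149}{38133}$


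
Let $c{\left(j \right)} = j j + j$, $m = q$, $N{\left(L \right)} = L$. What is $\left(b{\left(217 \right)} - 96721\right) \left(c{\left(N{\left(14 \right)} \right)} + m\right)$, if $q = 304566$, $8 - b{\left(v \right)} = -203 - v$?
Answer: $-29347795368$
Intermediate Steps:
$b{\left(v \right)} = 211 + v$ ($b{\left(v \right)} = 8 - \left(-203 - v\right) = 8 + \left(203 + v\right) = 211 + v$)
$m = 304566$
$c{\left(j \right)} = j + j^{2}$ ($c{\left(j \right)} = j^{2} + j = j + j^{2}$)
$\left(b{\left(217 \right)} - 96721\right) \left(c{\left(N{\left(14 \right)} \right)} + m\right) = \left(\left(211 + 217\right) - 96721\right) \left(14 \left(1 + 14\right) + 304566\right) = \left(428 - 96721\right) \left(14 \cdot 15 + 304566\right) = - 96293 \left(210 + 304566\right) = \left(-96293\right) 304776 = -29347795368$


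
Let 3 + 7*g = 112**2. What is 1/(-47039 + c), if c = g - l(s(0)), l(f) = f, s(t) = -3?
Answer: -7/316711 ≈ -2.2102e-5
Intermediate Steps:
g = 12541/7 (g = -3/7 + (1/7)*112**2 = -3/7 + (1/7)*12544 = -3/7 + 1792 = 12541/7 ≈ 1791.6)
c = 12562/7 (c = 12541/7 - 1*(-3) = 12541/7 + 3 = 12562/7 ≈ 1794.6)
1/(-47039 + c) = 1/(-47039 + 12562/7) = 1/(-316711/7) = -7/316711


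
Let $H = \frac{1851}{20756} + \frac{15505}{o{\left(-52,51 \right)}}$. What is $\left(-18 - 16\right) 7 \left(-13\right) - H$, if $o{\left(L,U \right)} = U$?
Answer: $\frac{2953256083}{1058556} \approx 2789.9$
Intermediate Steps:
$H = \frac{321916181}{1058556}$ ($H = \frac{1851}{20756} + \frac{15505}{51} = \frac{321916181}{1058556} \approx 304.11$)
$\left(-18 - 16\right) 7 \left(-13\right) - H = \left(-18 - 16\right) 7 \left(-13\right) - \frac{321916181}{1058556} = \left(-34\right) 7 \left(-13\right) - \frac{321916181}{1058556} = \left(-238\right) \left(-13\right) - \frac{321916181}{1058556} = 3094 - \frac{321916181}{1058556} = \frac{2953256083}{1058556}$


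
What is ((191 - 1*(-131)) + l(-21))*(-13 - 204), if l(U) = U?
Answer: -65317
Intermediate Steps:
((191 - 1*(-131)) + l(-21))*(-13 - 204) = ((191 - 1*(-131)) - 21)*(-13 - 204) = ((191 + 131) - 21)*(-217) = (322 - 21)*(-217) = 301*(-217) = -65317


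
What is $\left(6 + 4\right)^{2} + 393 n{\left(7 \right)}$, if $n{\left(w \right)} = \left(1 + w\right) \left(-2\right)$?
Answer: $-6188$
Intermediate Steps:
$n{\left(w \right)} = -2 - 2 w$
$\left(6 + 4\right)^{2} + 393 n{\left(7 \right)} = \left(6 + 4\right)^{2} + 393 \left(-2 - 14\right) = 10^{2} + 393 \left(-2 - 14\right) = 100 + 393 \left(-16\right) = 100 - 6288 = -6188$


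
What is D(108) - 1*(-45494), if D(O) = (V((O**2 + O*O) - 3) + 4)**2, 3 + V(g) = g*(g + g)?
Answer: 1183986094552830495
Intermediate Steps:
V(g) = -3 + 2*g**2 (V(g) = -3 + g*(g + g) = -3 + g*(2*g) = -3 + 2*g**2)
D(O) = (1 + 2*(-3 + 2*O**2)**2)**2 (D(O) = ((-3 + 2*((O**2 + O*O) - 3)**2) + 4)**2 = ((-3 + 2*((O**2 + O**2) - 3)**2) + 4)**2 = ((-3 + 2*(2*O**2 - 3)**2) + 4)**2 = ((-3 + 2*(-3 + 2*O**2)**2) + 4)**2 = (1 + 2*(-3 + 2*O**2)**2)**2)
D(108) - 1*(-45494) = (1 + 2*(-3 + 2*108**2)**2)**2 - 1*(-45494) = (1 + 2*(-3 + 2*11664)**2)**2 + 45494 = (1 + 2*(-3 + 23328)**2)**2 + 45494 = (1 + 2*23325**2)**2 + 45494 = (1 + 2*544055625)**2 + 45494 = (1 + 1088111250)**2 + 45494 = 1088111251**2 + 45494 = 1183986094552785001 + 45494 = 1183986094552830495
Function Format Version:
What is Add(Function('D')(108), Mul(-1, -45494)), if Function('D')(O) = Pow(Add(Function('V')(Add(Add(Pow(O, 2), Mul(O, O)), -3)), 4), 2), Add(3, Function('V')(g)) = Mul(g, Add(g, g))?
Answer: 1183986094552830495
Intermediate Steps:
Function('V')(g) = Add(-3, Mul(2, Pow(g, 2))) (Function('V')(g) = Add(-3, Mul(g, Add(g, g))) = Add(-3, Mul(g, Mul(2, g))) = Add(-3, Mul(2, Pow(g, 2))))
Function('D')(O) = Pow(Add(1, Mul(2, Pow(Add(-3, Mul(2, Pow(O, 2))), 2))), 2) (Function('D')(O) = Pow(Add(Add(-3, Mul(2, Pow(Add(Add(Pow(O, 2), Mul(O, O)), -3), 2))), 4), 2) = Pow(Add(Add(-3, Mul(2, Pow(Add(Add(Pow(O, 2), Pow(O, 2)), -3), 2))), 4), 2) = Pow(Add(Add(-3, Mul(2, Pow(Add(Mul(2, Pow(O, 2)), -3), 2))), 4), 2) = Pow(Add(Add(-3, Mul(2, Pow(Add(-3, Mul(2, Pow(O, 2))), 2))), 4), 2) = Pow(Add(1, Mul(2, Pow(Add(-3, Mul(2, Pow(O, 2))), 2))), 2))
Add(Function('D')(108), Mul(-1, -45494)) = Add(Pow(Add(1, Mul(2, Pow(Add(-3, Mul(2, Pow(108, 2))), 2))), 2), Mul(-1, -45494)) = Add(Pow(Add(1, Mul(2, Pow(Add(-3, Mul(2, 11664)), 2))), 2), 45494) = Add(Pow(Add(1, Mul(2, Pow(Add(-3, 23328), 2))), 2), 45494) = Add(Pow(Add(1, Mul(2, Pow(23325, 2))), 2), 45494) = Add(Pow(Add(1, Mul(2, 544055625)), 2), 45494) = Add(Pow(Add(1, 1088111250), 2), 45494) = Add(Pow(1088111251, 2), 45494) = Add(1183986094552785001, 45494) = 1183986094552830495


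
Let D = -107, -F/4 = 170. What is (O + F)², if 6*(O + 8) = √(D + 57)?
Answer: 8520167/18 - 3440*I*√2/3 ≈ 4.7334e+5 - 1621.6*I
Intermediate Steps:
F = -680 (F = -4*170 = -680)
O = -8 + 5*I*√2/6 (O = -8 + √(-107 + 57)/6 = -8 + √(-50)/6 = -8 + (5*I*√2)/6 = -8 + 5*I*√2/6 ≈ -8.0 + 1.1785*I)
(O + F)² = ((-8 + 5*I*√2/6) - 680)² = (-688 + 5*I*√2/6)²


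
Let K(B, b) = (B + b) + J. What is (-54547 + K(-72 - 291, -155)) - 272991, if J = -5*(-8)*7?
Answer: -327776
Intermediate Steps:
J = 280 (J = 40*7 = 280)
K(B, b) = 280 + B + b (K(B, b) = (B + b) + 280 = 280 + B + b)
(-54547 + K(-72 - 291, -155)) - 272991 = (-54547 + (280 + (-72 - 291) - 155)) - 272991 = (-54547 + (280 - 363 - 155)) - 272991 = (-54547 - 238) - 272991 = -54785 - 272991 = -327776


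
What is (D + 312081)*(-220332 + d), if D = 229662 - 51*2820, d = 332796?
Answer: 44752012272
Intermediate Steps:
D = 85842 (D = 229662 - 143820 = 85842)
(D + 312081)*(-220332 + d) = (85842 + 312081)*(-220332 + 332796) = 397923*112464 = 44752012272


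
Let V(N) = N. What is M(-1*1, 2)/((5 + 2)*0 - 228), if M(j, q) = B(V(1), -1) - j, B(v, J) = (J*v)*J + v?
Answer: -1/76 ≈ -0.013158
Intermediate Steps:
B(v, J) = v + v*J**2 (B(v, J) = v*J**2 + v = v + v*J**2)
M(j, q) = 2 - j (M(j, q) = 1*(1 + (-1)**2) - j = 1*(1 + 1) - j = 1*2 - j = 2 - j)
M(-1*1, 2)/((5 + 2)*0 - 228) = (2 - (-1))/((5 + 2)*0 - 228) = (2 - 1*(-1))/(7*0 - 228) = (2 + 1)/(0 - 228) = 3/(-228) = 3*(-1/228) = -1/76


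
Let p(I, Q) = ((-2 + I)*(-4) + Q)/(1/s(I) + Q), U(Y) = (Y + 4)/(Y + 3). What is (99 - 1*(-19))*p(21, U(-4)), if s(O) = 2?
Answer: -17936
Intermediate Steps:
U(Y) = (4 + Y)/(3 + Y)
p(I, Q) = (8 + Q - 4*I)/(1/2 + Q) (p(I, Q) = ((-2 + I)*(-4) + Q)/(1/2 + Q) = ((8 - 4*I) + Q)/(1/2 + Q) = (8 + Q - 4*I)/(1/2 + Q))
(99 - 1*(-19))*p(21, U(-4)) = (99 - 1*(-19))*(2*(8 + (4 - 4)/(3 - 4) - 4*21)/(1 + 2*((4 - 4)/(3 - 4)))) = (99 + 19)*(2*(8 + 0/(-1) - 84)/(1 + 2*(0/(-1)))) = 118*(2*(8 - 1*0 - 84)/(1 + 2*(-1*0))) = 118*(2*(8 + 0 - 84)/(1 + 2*0)) = 118*(2*(-76)/(1 + 0)) = 118*(2*(-76)/1) = 118*(2*1*(-76)) = 118*(-152) = -17936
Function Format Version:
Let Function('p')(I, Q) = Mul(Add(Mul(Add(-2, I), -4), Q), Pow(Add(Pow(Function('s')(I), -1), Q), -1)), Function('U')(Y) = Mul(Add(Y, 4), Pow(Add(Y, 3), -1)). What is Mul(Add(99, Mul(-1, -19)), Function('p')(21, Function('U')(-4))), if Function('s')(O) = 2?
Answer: -17936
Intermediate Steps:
Function('U')(Y) = Mul(Pow(Add(3, Y), -1), Add(4, Y)) (Function('U')(Y) = Mul(Add(4, Y), Pow(Add(3, Y), -1)) = Mul(Pow(Add(3, Y), -1), Add(4, Y)))
Function('p')(I, Q) = Mul(Pow(Add(Rational(1, 2), Q), -1), Add(8, Q, Mul(-4, I))) (Function('p')(I, Q) = Mul(Add(Mul(Add(-2, I), -4), Q), Pow(Add(Pow(2, -1), Q), -1)) = Mul(Add(Add(8, Mul(-4, I)), Q), Pow(Add(Rational(1, 2), Q), -1)) = Mul(Add(8, Q, Mul(-4, I)), Pow(Add(Rational(1, 2), Q), -1)) = Mul(Pow(Add(Rational(1, 2), Q), -1), Add(8, Q, Mul(-4, I))))
Mul(Add(99, Mul(-1, -19)), Function('p')(21, Function('U')(-4))) = Mul(Add(99, Mul(-1, -19)), Mul(2, Pow(Add(1, Mul(2, Mul(Pow(Add(3, -4), -1), Add(4, -4)))), -1), Add(8, Mul(Pow(Add(3, -4), -1), Add(4, -4)), Mul(-4, 21)))) = Mul(Add(99, 19), Mul(2, Pow(Add(1, Mul(2, Mul(Pow(-1, -1), 0))), -1), Add(8, Mul(Pow(-1, -1), 0), -84))) = Mul(118, Mul(2, Pow(Add(1, Mul(2, Mul(-1, 0))), -1), Add(8, Mul(-1, 0), -84))) = Mul(118, Mul(2, Pow(Add(1, Mul(2, 0)), -1), Add(8, 0, -84))) = Mul(118, Mul(2, Pow(Add(1, 0), -1), -76)) = Mul(118, Mul(2, Pow(1, -1), -76)) = Mul(118, Mul(2, 1, -76)) = Mul(118, -152) = -17936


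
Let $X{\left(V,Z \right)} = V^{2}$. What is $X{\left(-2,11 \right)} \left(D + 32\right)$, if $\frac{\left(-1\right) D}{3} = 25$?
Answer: $-172$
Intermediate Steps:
$D = -75$ ($D = \left(-3\right) 25 = -75$)
$X{\left(-2,11 \right)} \left(D + 32\right) = \left(-2\right)^{2} \left(-75 + 32\right) = 4 \left(-43\right) = -172$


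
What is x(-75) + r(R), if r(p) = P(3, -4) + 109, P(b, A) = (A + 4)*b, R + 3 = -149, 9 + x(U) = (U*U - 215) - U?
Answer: 5585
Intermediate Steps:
x(U) = -224 + U² - U (x(U) = -9 + ((U*U - 215) - U) = -9 + ((U² - 215) - U) = -9 + ((-215 + U²) - U) = -9 + (-215 + U² - U) = -224 + U² - U)
R = -152 (R = -3 - 149 = -152)
P(b, A) = b*(4 + A) (P(b, A) = (4 + A)*b = b*(4 + A))
r(p) = 109 (r(p) = 3*(4 - 4) + 109 = 3*0 + 109 = 0 + 109 = 109)
x(-75) + r(R) = (-224 + (-75)² - 1*(-75)) + 109 = (-224 + 5625 + 75) + 109 = 5476 + 109 = 5585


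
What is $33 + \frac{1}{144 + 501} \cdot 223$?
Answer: $\frac{21508}{645} \approx 33.346$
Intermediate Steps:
$33 + \frac{1}{144 + 501} \cdot 223 = 33 + \frac{1}{645} \cdot 223 = 33 + \frac{223}{645} = \frac{21508}{645}$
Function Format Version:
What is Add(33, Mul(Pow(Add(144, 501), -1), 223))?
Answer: Rational(21508, 645) ≈ 33.346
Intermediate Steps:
Add(33, Mul(Pow(Add(144, 501), -1), 223)) = Add(33, Mul(Pow(645, -1), 223)) = Add(33, Mul(Rational(1, 645), 223)) = Add(33, Rational(223, 645)) = Rational(21508, 645)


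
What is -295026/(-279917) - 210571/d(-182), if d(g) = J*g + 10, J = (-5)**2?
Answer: 60281820647/1270823180 ≈ 47.435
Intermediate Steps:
J = 25
d(g) = 10 + 25*g (d(g) = 25*g + 10 = 10 + 25*g)
-295026/(-279917) - 210571/d(-182) = -295026/(-279917) - 210571/(10 + 25*(-182)) = -295026*(-1/279917) - 210571/(10 - 4550) = 295026/279917 - 210571/(-4540) = 295026/279917 - 210571*(-1/4540) = 295026/279917 + 210571/4540 = 60281820647/1270823180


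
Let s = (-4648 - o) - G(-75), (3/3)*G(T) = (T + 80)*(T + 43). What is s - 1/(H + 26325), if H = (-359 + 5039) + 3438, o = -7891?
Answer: 117209528/34443 ≈ 3403.0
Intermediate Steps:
H = 8118 (H = 4680 + 3438 = 8118)
G(T) = (43 + T)*(80 + T) (G(T) = (T + 80)*(T + 43) = (80 + T)*(43 + T) = (43 + T)*(80 + T))
s = 3403 (s = (-4648 - 1*(-7891)) - (3440 + (-75)² + 123*(-75)) = (-4648 + 7891) - (3440 + 5625 - 9225) = 3243 - 1*(-160) = 3243 + 160 = 3403)
s - 1/(H + 26325) = 3403 - 1/(8118 + 26325) = 3403 - 1/34443 = 117209528/34443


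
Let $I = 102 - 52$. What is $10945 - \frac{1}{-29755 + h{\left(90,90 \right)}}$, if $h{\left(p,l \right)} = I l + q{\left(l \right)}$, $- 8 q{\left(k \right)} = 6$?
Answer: $\frac{1105696739}{101023} \approx 10945.0$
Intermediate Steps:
$q{\left(k \right)} = - \frac{3}{4}$ ($q{\left(k \right)} = \left(- \frac{1}{8}\right) 6 = - \frac{3}{4}$)
$I = 50$ ($I = 102 - 52 = 50$)
$h{\left(p,l \right)} = - \frac{3}{4} + 50 l$ ($h{\left(p,l \right)} = 50 l - \frac{3}{4} = - \frac{3}{4} + 50 l$)
$10945 - \frac{1}{-29755 + h{\left(90,90 \right)}} = 10945 - \frac{1}{-29755 + \left(- \frac{3}{4} + 50 \cdot 90\right)} = 10945 - \frac{1}{-29755 + \left(- \frac{3}{4} + 4500\right)} = 10945 - \frac{1}{-29755 + \frac{17997}{4}} = 10945 - \frac{1}{- \frac{101023}{4}} = 10945 - - \frac{4}{101023} = 10945 + \frac{4}{101023} = \frac{1105696739}{101023}$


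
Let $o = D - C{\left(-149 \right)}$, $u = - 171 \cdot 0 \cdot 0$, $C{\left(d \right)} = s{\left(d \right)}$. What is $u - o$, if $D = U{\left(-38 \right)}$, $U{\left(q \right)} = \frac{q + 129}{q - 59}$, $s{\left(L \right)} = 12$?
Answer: $\frac{1255}{97} \approx 12.938$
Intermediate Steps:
$C{\left(d \right)} = 12$
$U{\left(q \right)} = \frac{129 + q}{-59 + q}$
$D = - \frac{91}{97}$ ($D = \frac{129 - 38}{-59 - 38} = \frac{1}{-97} \cdot 91 = \left(- \frac{1}{97}\right) 91 = - \frac{91}{97} \approx -0.93814$)
$u = 0$ ($u = \left(-171\right) 0 = 0$)
$o = - \frac{1255}{97}$ ($o = - \frac{91}{97} - 12 = - \frac{1255}{97} \approx -12.938$)
$u - o = 0 - - \frac{1255}{97} = 0 + \frac{1255}{97} = \frac{1255}{97}$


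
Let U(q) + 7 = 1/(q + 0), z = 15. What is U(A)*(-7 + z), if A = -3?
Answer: -176/3 ≈ -58.667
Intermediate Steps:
U(q) = -7 + 1/q (U(q) = -7 + 1/(q + 0) = -7 + 1/q)
U(A)*(-7 + z) = (-7 + 1/(-3))*(-7 + 15) = (-7 - ⅓)*8 = -22/3*8 = -176/3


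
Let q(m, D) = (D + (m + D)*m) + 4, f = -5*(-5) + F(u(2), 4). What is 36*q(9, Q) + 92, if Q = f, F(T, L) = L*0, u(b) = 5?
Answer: 12152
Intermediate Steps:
F(T, L) = 0
f = 25 (f = -5*(-5) + 0 = 25 + 0 = 25)
Q = 25
q(m, D) = 4 + D + m*(D + m) (q(m, D) = (D + (D + m)*m) + 4 = (D + m*(D + m)) + 4 = 4 + D + m*(D + m))
36*q(9, Q) + 92 = 36*(4 + 25 + 9² + 25*9) + 92 = 36*(4 + 25 + 81 + 225) + 92 = 36*335 + 92 = 12060 + 92 = 12152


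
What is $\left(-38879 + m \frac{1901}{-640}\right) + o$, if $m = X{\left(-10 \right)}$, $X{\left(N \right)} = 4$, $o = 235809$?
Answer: $\frac{31506899}{160} \approx 1.9692 \cdot 10^{5}$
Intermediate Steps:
$m = 4$
$\left(-38879 + m \frac{1901}{-640}\right) + o = \left(-38879 + 4 \frac{1901}{-640}\right) + 235809 = \left(-38879 + 4 \cdot 1901 \left(- \frac{1}{640}\right)\right) + 235809 = \left(-38879 + 4 \left(- \frac{1901}{640}\right)\right) + 235809 = \left(-38879 - \frac{1901}{160}\right) + 235809 = - \frac{6222541}{160} + 235809 = \frac{31506899}{160}$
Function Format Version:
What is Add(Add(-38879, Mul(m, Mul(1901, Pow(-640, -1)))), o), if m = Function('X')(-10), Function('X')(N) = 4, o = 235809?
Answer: Rational(31506899, 160) ≈ 1.9692e+5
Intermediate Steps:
m = 4
Add(Add(-38879, Mul(m, Mul(1901, Pow(-640, -1)))), o) = Add(Add(-38879, Mul(4, Mul(1901, Pow(-640, -1)))), 235809) = Add(Add(-38879, Mul(4, Mul(1901, Rational(-1, 640)))), 235809) = Add(Add(-38879, Mul(4, Rational(-1901, 640))), 235809) = Add(Add(-38879, Rational(-1901, 160)), 235809) = Add(Rational(-6222541, 160), 235809) = Rational(31506899, 160)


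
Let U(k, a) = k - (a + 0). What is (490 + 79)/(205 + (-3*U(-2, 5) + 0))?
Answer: 569/226 ≈ 2.5177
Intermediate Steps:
U(k, a) = k - a
(490 + 79)/(205 + (-3*U(-2, 5) + 0)) = (490 + 79)/(205 + (-3*(-2 - 1*5) + 0)) = 569/(205 + (-3*(-2 - 5) + 0)) = 569/(205 + (-3*(-7) + 0)) = 569/(205 + (21 + 0)) = 569/(205 + 21) = 569/226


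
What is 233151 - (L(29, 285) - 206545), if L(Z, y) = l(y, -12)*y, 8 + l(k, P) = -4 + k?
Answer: 361891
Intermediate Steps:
l(k, P) = -12 + k (l(k, P) = -8 + (-4 + k) = -12 + k)
L(Z, y) = y*(-12 + y) (L(Z, y) = (-12 + y)*y = y*(-12 + y))
233151 - (L(29, 285) - 206545) = 233151 - (285*(-12 + 285) - 206545) = 233151 - (285*273 - 206545) = 233151 - (77805 - 206545) = 233151 - 1*(-128740) = 233151 + 128740 = 361891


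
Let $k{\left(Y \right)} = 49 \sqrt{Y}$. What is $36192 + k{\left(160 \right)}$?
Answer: $36192 + 196 \sqrt{10} \approx 36812.0$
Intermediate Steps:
$36192 + k{\left(160 \right)} = 36192 + 49 \sqrt{160} = 36192 + 49 \cdot 4 \sqrt{10} = 36192 + 196 \sqrt{10}$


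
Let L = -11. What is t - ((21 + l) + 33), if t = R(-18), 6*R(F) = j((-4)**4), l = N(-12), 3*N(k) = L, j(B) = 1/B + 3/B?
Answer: -19327/384 ≈ -50.331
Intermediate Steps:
j(B) = 4/B (j(B) = 1/B + 3/B = 4/B)
N(k) = -11/3 (N(k) = (1/3)*(-11) = -11/3)
l = -11/3 ≈ -3.6667
R(F) = 1/384 (R(F) = (4/((-4)**4))/6 = (4/256)/6 = (4*(1/256))/6 = (1/6)*(1/64) = 1/384)
t = 1/384 ≈ 0.0026042
t - ((21 + l) + 33) = 1/384 - ((21 - 11/3) + 33) = 1/384 - (52/3 + 33) = 1/384 - 1*151/3 = 1/384 - 151/3 = -19327/384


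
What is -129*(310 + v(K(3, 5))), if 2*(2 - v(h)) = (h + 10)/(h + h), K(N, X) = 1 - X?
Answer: -322371/8 ≈ -40296.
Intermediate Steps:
v(h) = 2 - (10 + h)/(4*h) (v(h) = 2 - (h + 10)/(2*(h + h)) = 2 - (10 + h)/(2*(2*h)) = 2 - (10 + h)*1/(2*h)/2 = 2 - (10 + h)/(4*h))
-129*(310 + v(K(3, 5))) = -129*(310 + (-10 + 7*(1 - 1*5))/(4*(1 - 1*5))) = -129*(310 + (-10 + 7*(1 - 5))/(4*(1 - 5))) = -129*(310 + (1/4)*(-10 + 7*(-4))/(-4)) = -129*(310 + (1/4)*(-1/4)*(-10 - 28)) = -129*(310 + (1/4)*(-1/4)*(-38)) = -129*(310 + 19/8) = -129*2499/8 = -322371/8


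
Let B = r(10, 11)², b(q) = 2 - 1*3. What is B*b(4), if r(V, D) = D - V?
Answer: -1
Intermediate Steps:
b(q) = -1 (b(q) = 2 - 3 = -1)
B = 1 (B = (11 - 1*10)² = (11 - 10)² = 1² = 1)
B*b(4) = 1*(-1) = -1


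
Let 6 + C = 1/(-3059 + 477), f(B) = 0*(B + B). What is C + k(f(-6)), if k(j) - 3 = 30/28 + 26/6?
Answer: 65185/27111 ≈ 2.4044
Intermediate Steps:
f(B) = 0 (f(B) = 0*(2*B) = 0)
C = -15493/2582 (C = -6 + 1/(-3059 + 477) = -6 + 1/(-2582) = -6 - 1/2582 = -15493/2582 ≈ -6.0004)
k(j) = 353/42 (k(j) = 3 + (30/28 + 26/6) = 3 + (30*(1/28) + 26*(1/6)) = 3 + (15/14 + 13/3) = 3 + 227/42 = 353/42)
C + k(f(-6)) = -15493/2582 + 353/42 = 65185/27111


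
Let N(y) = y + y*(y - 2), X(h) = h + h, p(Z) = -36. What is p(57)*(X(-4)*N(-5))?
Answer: 8640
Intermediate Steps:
X(h) = 2*h
N(y) = y + y*(-2 + y)
p(57)*(X(-4)*N(-5)) = -36*2*(-4)*(-5*(-1 - 5)) = -(-288)*(-5*(-6)) = -(-288)*30 = -36*(-240) = 8640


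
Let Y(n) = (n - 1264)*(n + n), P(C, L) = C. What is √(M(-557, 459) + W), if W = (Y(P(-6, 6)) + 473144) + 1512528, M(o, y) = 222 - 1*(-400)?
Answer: √2001534 ≈ 1414.8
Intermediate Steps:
M(o, y) = 622 (M(o, y) = 222 + 400 = 622)
Y(n) = 2*n*(-1264 + n) (Y(n) = (-1264 + n)*(2*n) = 2*n*(-1264 + n))
W = 2000912 (W = (2*(-6)*(-1264 - 6) + 473144) + 1512528 = (2*(-6)*(-1270) + 473144) + 1512528 = (15240 + 473144) + 1512528 = 488384 + 1512528 = 2000912)
√(M(-557, 459) + W) = √(622 + 2000912) = √2001534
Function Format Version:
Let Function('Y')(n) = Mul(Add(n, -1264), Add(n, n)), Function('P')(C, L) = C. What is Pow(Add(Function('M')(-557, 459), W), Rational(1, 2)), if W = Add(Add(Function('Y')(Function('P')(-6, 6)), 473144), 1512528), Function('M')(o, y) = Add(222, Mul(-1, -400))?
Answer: Pow(2001534, Rational(1, 2)) ≈ 1414.8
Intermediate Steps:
Function('M')(o, y) = 622 (Function('M')(o, y) = Add(222, 400) = 622)
Function('Y')(n) = Mul(2, n, Add(-1264, n)) (Function('Y')(n) = Mul(Add(-1264, n), Mul(2, n)) = Mul(2, n, Add(-1264, n)))
W = 2000912 (W = Add(Add(Mul(2, -6, Add(-1264, -6)), 473144), 1512528) = Add(Add(Mul(2, -6, -1270), 473144), 1512528) = Add(Add(15240, 473144), 1512528) = Add(488384, 1512528) = 2000912)
Pow(Add(Function('M')(-557, 459), W), Rational(1, 2)) = Pow(Add(622, 2000912), Rational(1, 2)) = Pow(2001534, Rational(1, 2))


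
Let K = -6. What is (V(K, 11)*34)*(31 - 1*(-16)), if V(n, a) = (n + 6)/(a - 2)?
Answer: 0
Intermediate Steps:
V(n, a) = (6 + n)/(-2 + a)
(V(K, 11)*34)*(31 - 1*(-16)) = (((6 - 6)/(-2 + 11))*34)*(31 - 1*(-16)) = ((0/9)*34)*(31 + 16) = (((1/9)*0)*34)*47 = (0*34)*47 = 0*47 = 0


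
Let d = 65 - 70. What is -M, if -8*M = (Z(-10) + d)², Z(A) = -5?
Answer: 25/2 ≈ 12.500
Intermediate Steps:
d = -5
M = -25/2 (M = -(-5 - 5)²/8 = -⅛*(-10)² = -⅛*100 = -25/2 ≈ -12.500)
-M = -1*(-25/2) = 25/2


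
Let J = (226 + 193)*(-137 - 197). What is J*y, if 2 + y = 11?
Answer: -1259514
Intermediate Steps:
y = 9 (y = -2 + 11 = 9)
J = -139946 (J = 419*(-334) = -139946)
J*y = -139946*9 = -1259514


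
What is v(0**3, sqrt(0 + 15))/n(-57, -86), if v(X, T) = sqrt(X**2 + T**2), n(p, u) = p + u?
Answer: -sqrt(15)/143 ≈ -0.027084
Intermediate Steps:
v(X, T) = sqrt(T**2 + X**2)
v(0**3, sqrt(0 + 15))/n(-57, -86) = sqrt((sqrt(0 + 15))**2 + (0**3)**2)/(-57 - 86) = sqrt((sqrt(15))**2 + 0**2)/(-143) = sqrt(15 + 0)*(-1/143) = sqrt(15)*(-1/143) = -sqrt(15)/143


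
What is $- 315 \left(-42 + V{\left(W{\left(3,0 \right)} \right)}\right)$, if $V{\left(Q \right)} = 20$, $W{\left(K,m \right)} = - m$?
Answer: $6930$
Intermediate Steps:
$- 315 \left(-42 + V{\left(W{\left(3,0 \right)} \right)}\right) = - 315 \left(-42 + 20\right) = \left(-315\right) \left(-22\right) = 6930$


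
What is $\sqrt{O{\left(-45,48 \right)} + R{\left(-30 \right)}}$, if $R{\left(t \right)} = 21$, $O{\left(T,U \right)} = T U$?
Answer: $i \sqrt{2139} \approx 46.249 i$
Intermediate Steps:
$\sqrt{O{\left(-45,48 \right)} + R{\left(-30 \right)}} = \sqrt{\left(-45\right) 48 + 21} = \sqrt{-2160 + 21} = \sqrt{-2139} = i \sqrt{2139}$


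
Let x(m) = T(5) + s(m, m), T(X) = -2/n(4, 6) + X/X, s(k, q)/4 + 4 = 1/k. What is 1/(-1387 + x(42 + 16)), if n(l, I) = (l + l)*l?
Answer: -464/650525 ≈ -0.00071327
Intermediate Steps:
s(k, q) = -16 + 4/k
n(l, I) = 2*l² (n(l, I) = (2*l)*l = 2*l²)
T(X) = 15/16 (T(X) = -2/(2*4²) + X/X = -2/(2*16) + 1 = -2/32 + 1 = -2*1/32 + 1 = -1/16 + 1 = 15/16)
x(m) = -241/16 + 4/m (x(m) = 15/16 + (-16 + 4/m) = -241/16 + 4/m)
1/(-1387 + x(42 + 16)) = 1/(-1387 + (-241/16 + 4/(42 + 16))) = 1/(-1387 + (-241/16 + 4/58)) = 1/(-1387 + (-241/16 + 4*(1/58))) = 1/(-1387 + (-241/16 + 2/29)) = 1/(-1387 - 6957/464) = 1/(-650525/464) = -464/650525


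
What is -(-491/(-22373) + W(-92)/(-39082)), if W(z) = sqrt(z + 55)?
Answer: -491/22373 + I*sqrt(37)/39082 ≈ -0.021946 + 0.00015564*I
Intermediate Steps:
W(z) = sqrt(55 + z)
-(-491/(-22373) + W(-92)/(-39082)) = -(-491/(-22373) + sqrt(55 - 92)/(-39082)) = -(-491*(-1/22373) + sqrt(-37)*(-1/39082)) = -(491/22373 + (I*sqrt(37))*(-1/39082)) = -(491/22373 - I*sqrt(37)/39082) = -491/22373 + I*sqrt(37)/39082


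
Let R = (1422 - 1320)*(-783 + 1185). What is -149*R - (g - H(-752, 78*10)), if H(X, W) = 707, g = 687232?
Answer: -6796121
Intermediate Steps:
R = 41004 (R = 102*402 = 41004)
-149*R - (g - H(-752, 78*10)) = -149*41004 - (687232 - 1*707) = -6109596 - (687232 - 707) = -6109596 - 1*686525 = -6109596 - 686525 = -6796121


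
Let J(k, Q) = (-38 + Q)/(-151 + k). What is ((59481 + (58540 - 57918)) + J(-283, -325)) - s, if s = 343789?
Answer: -123119361/434 ≈ -2.8369e+5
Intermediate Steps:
J(k, Q) = (-38 + Q)/(-151 + k)
((59481 + (58540 - 57918)) + J(-283, -325)) - s = ((59481 + (58540 - 57918)) + (-38 - 325)/(-151 - 283)) - 1*343789 = ((59481 + 622) - 363/(-434)) - 343789 = (60103 - 1/434*(-363)) - 343789 = (60103 + 363/434) - 343789 = 26085065/434 - 343789 = -123119361/434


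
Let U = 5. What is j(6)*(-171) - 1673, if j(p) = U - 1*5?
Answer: -1673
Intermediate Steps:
j(p) = 0 (j(p) = 5 - 1*5 = 5 - 5 = 0)
j(6)*(-171) - 1673 = 0*(-171) - 1673 = 0 - 1673 = -1673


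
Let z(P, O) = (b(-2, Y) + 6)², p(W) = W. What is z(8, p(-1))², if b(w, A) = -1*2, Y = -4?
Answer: 256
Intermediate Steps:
b(w, A) = -2
z(P, O) = 16 (z(P, O) = (-2 + 6)² = 4² = 16)
z(8, p(-1))² = 16² = 256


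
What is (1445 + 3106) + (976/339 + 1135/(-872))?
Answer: 1345778315/295608 ≈ 4552.6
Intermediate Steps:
(1445 + 3106) + (976/339 + 1135/(-872)) = 4551 + (976*(1/339) + 1135*(-1/872)) = 4551 + (976/339 - 1135/872) = 4551 + 466307/295608 = 1345778315/295608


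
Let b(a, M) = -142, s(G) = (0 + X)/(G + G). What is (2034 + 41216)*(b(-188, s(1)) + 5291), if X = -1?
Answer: 222694250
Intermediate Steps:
s(G) = -1/(2*G) (s(G) = (0 - 1)/(G + G) = -1/(2*G))
(2034 + 41216)*(b(-188, s(1)) + 5291) = (2034 + 41216)*(-142 + 5291) = 43250*5149 = 222694250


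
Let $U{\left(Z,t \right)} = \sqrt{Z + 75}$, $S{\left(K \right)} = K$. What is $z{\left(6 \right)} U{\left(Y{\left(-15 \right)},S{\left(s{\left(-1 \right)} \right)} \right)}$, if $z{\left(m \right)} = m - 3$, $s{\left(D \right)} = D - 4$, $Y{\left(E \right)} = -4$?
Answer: $3 \sqrt{71} \approx 25.278$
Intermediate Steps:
$s{\left(D \right)} = -4 + D$
$U{\left(Z,t \right)} = \sqrt{75 + Z}$
$z{\left(m \right)} = -3 + m$ ($z{\left(m \right)} = m - 3 = -3 + m$)
$z{\left(6 \right)} U{\left(Y{\left(-15 \right)},S{\left(s{\left(-1 \right)} \right)} \right)} = \left(-3 + 6\right) \sqrt{75 - 4} = 3 \sqrt{71}$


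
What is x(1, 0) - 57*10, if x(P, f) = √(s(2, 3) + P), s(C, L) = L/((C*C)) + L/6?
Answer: -1137/2 ≈ -568.50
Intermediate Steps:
s(C, L) = L/6 + L/C² (s(C, L) = L/(C²) + L*(⅙) = L/C² + L/6 = L/6 + L/C²)
x(P, f) = √(5/4 + P) (x(P, f) = √(((⅙)*3 + 3/2²) + P) = √((½ + 3*(¼)) + P) = √((½ + ¾) + P) = √(5/4 + P))
x(1, 0) - 57*10 = √(5 + 4*1)/2 - 57*10 = √(5 + 4)/2 - 570 = √9/2 - 570 = (½)*3 - 570 = 3/2 - 570 = -1137/2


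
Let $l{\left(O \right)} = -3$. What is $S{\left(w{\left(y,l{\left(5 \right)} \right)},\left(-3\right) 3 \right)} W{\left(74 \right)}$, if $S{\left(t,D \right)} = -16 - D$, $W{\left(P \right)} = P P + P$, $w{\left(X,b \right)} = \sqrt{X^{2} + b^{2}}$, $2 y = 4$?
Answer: $-38850$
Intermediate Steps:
$y = 2$ ($y = \frac{1}{2} \cdot 4 = 2$)
$W{\left(P \right)} = P + P^{2}$ ($W{\left(P \right)} = P^{2} + P = P + P^{2}$)
$S{\left(w{\left(y,l{\left(5 \right)} \right)},\left(-3\right) 3 \right)} W{\left(74 \right)} = \left(-16 - \left(-3\right) 3\right) 74 \left(1 + 74\right) = \left(-16 - -9\right) 74 \cdot 75 = \left(-16 + 9\right) 5550 = \left(-7\right) 5550 = -38850$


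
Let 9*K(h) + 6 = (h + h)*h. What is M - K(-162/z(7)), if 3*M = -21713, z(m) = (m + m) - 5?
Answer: -7309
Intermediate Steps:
z(m) = -5 + 2*m (z(m) = 2*m - 5 = -5 + 2*m)
M = -21713/3 (M = (⅓)*(-21713) = -21713/3 ≈ -7237.7)
K(h) = -⅔ + 2*h²/9 (K(h) = -⅔ + ((h + h)*h)/9 = -⅔ + ((2*h)*h)/9 = -⅔ + (2*h²)/9 = -⅔ + 2*h²/9)
M - K(-162/z(7)) = -21713/3 - (-⅔ + 2*(-162/(-5 + 2*7))²/9) = -21713/3 - (-⅔ + 2*(-162/(-5 + 14))²/9) = -21713/3 - (-⅔ + 2*(-162/9)²/9) = -21713/3 - (-⅔ + 2*(-162*⅑)²/9) = -21713/3 - (-⅔ + (2/9)*(-18)²) = -21713/3 - (-⅔ + (2/9)*324) = -21713/3 - (-⅔ + 72) = -21713/3 - 1*214/3 = -21713/3 - 214/3 = -7309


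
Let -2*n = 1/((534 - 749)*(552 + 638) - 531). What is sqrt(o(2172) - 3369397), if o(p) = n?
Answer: I*sqrt(885898263633974906)/512762 ≈ 1835.6*I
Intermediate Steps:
n = 1/512762 (n = -1/(2*((534 - 749)*(552 + 638) - 531)) = -1/(2*(-215*1190 - 531)) = -1/(2*(-255850 - 531)) = -1/2/(-256381) = -1/2*(-1/256381) = 1/512762 ≈ 1.9502e-6)
o(p) = 1/512762
sqrt(o(2172) - 3369397) = sqrt(1/512762 - 3369397) = sqrt(-1727698744513/512762) = I*sqrt(885898263633974906)/512762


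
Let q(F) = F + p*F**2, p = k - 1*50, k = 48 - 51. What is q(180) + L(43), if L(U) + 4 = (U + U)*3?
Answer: -1716766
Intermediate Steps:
k = -3
p = -53 (p = -3 - 1*50 = -3 - 50 = -53)
L(U) = -4 + 6*U (L(U) = -4 + (U + U)*3 = -4 + (2*U)*3 = -4 + 6*U)
q(F) = F - 53*F**2
q(180) + L(43) = 180*(1 - 53*180) + (-4 + 6*43) = 180*(1 - 9540) + (-4 + 258) = 180*(-9539) + 254 = -1717020 + 254 = -1716766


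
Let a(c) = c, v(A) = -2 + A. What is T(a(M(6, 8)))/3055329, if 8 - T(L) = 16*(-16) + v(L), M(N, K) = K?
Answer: 86/1018443 ≈ 8.4443e-5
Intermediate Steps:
T(L) = 266 - L (T(L) = 8 - (16*(-16) + (-2 + L)) = 8 - (-256 + (-2 + L)) = 8 - (-258 + L) = 8 + (258 - L) = 266 - L)
T(a(M(6, 8)))/3055329 = (266 - 1*8)/3055329 = (266 - 8)*(1/3055329) = 258*(1/3055329) = 86/1018443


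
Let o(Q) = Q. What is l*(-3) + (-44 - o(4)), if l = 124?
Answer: -420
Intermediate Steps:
l*(-3) + (-44 - o(4)) = 124*(-3) + (-44 - 1*4) = -372 + (-44 - 4) = -372 - 48 = -420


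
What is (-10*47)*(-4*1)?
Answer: 1880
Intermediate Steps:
(-10*47)*(-4*1) = -470*(-4) = 1880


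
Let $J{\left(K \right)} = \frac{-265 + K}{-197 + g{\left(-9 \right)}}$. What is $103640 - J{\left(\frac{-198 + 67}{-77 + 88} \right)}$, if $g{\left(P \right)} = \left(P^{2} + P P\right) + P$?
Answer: $\frac{25079357}{242} \approx 1.0363 \cdot 10^{5}$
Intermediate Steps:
$g{\left(P \right)} = P + 2 P^{2}$ ($g{\left(P \right)} = \left(P^{2} + P^{2}\right) + P = 2 P^{2} + P = P + 2 P^{2}$)
$J{\left(K \right)} = \frac{265}{44} - \frac{K}{44}$ ($J{\left(K \right)} = \frac{-265 + K}{-197 - 9 \left(1 + 2 \left(-9\right)\right)} = \frac{-265 + K}{-197 - 9 \left(1 - 18\right)} = \frac{-265 + K}{-197 - -153} = \frac{-265 + K}{-197 + 153} = \frac{-265 + K}{-44} = \left(-265 + K\right) \left(- \frac{1}{44}\right) = \frac{265}{44} - \frac{K}{44}$)
$103640 - J{\left(\frac{-198 + 67}{-77 + 88} \right)} = 103640 - \left(\frac{265}{44} - \frac{\left(-198 + 67\right) \frac{1}{-77 + 88}}{44}\right) = 103640 - \left(\frac{265}{44} - \frac{\left(-131\right) \frac{1}{11}}{44}\right) = 103640 - \left(\frac{265}{44} - - \frac{131}{484}\right) = 103640 - \left(\frac{265}{44} + \frac{131}{484}\right) = 103640 - \frac{1523}{242} = \frac{25079357}{242}$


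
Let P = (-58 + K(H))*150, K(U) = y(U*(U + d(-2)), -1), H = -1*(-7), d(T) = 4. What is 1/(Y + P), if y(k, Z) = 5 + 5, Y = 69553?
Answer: 1/62353 ≈ 1.6038e-5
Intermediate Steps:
y(k, Z) = 10
H = 7
K(U) = 10
P = -7200 (P = (-58 + 10)*150 = -48*150 = -7200)
1/(Y + P) = 1/(69553 - 7200) = 1/62353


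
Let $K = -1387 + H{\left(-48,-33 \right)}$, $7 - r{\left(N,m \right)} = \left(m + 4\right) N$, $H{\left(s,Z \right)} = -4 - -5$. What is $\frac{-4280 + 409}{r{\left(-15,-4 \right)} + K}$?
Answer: $\frac{553}{197} \approx 2.8071$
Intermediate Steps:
$H{\left(s,Z \right)} = 1$ ($H{\left(s,Z \right)} = -4 + 5 = 1$)
$r{\left(N,m \right)} = 7 - N \left(4 + m\right)$ ($r{\left(N,m \right)} = 7 - \left(m + 4\right) N = 7 - \left(4 + m\right) N = 7 - N \left(4 + m\right)$)
$K = -1386$ ($K = -1387 + 1 = -1386$)
$\frac{-4280 + 409}{r{\left(-15,-4 \right)} + K} = \frac{-4280 + 409}{\left(7 - -60 - \left(-15\right) \left(-4\right)\right) - 1386} = - \frac{3871}{\left(7 + 60 - 60\right) - 1386} = - \frac{3871}{7 - 1386} = - \frac{3871}{-1379} = \left(-3871\right) \left(- \frac{1}{1379}\right) = \frac{553}{197}$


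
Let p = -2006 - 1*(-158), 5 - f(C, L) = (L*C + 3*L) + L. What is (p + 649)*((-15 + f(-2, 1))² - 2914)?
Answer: 3321230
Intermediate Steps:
f(C, L) = 5 - 4*L - C*L (f(C, L) = 5 - ((L*C + 3*L) + L) = 5 - ((C*L + 3*L) + L) = 5 - ((3*L + C*L) + L) = 5 - (4*L + C*L) = 5 + (-4*L - C*L) = 5 - 4*L - C*L)
p = -1848 (p = -2006 + 158 = -1848)
(p + 649)*((-15 + f(-2, 1))² - 2914) = (-1848 + 649)*((-15 + (5 - 4*1 - 1*(-2)*1))² - 2914) = -1199*((-15 + (5 - 4 + 2))² - 2914) = -1199*((-15 + 3)² - 2914) = -1199*((-12)² - 2914) = -1199*(144 - 2914) = -1199*(-2770) = 3321230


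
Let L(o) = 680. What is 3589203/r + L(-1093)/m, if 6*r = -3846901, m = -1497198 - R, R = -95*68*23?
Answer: -14522699260702/2593999966409 ≈ -5.5986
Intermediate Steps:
R = -148580 (R = -6460*23 = -148580)
m = -1348618 (m = -1497198 - 1*(-148580) = -1497198 + 148580 = -1348618)
r = -3846901/6 (r = (⅙)*(-3846901) = -3846901/6 ≈ -6.4115e+5)
3589203/r + L(-1093)/m = 3589203/(-3846901/6) + 680/(-1348618) = 3589203*(-6/3846901) + 680*(-1/1348618) = -21535218/3846901 - 340/674309 = -14522699260702/2593999966409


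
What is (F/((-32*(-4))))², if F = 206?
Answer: 10609/4096 ≈ 2.5901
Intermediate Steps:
(F/((-32*(-4))))² = (206/((-32*(-4))))² = (206/128)² = (206*(1/128))² = (103/64)² = 10609/4096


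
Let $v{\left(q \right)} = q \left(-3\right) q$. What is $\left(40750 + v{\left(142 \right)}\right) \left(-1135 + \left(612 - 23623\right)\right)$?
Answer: $476690332$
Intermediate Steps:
$v{\left(q \right)} = - 3 q^{2}$ ($v{\left(q \right)} = - 3 q q = - 3 q^{2}$)
$\left(40750 + v{\left(142 \right)}\right) \left(-1135 + \left(612 - 23623\right)\right) = \left(40750 - 3 \cdot 142^{2}\right) \left(-1135 + \left(612 - 23623\right)\right) = \left(40750 - 60492\right) \left(-1135 - 23011\right) = \left(40750 - 60492\right) \left(-24146\right) = \left(-19742\right) \left(-24146\right) = 476690332$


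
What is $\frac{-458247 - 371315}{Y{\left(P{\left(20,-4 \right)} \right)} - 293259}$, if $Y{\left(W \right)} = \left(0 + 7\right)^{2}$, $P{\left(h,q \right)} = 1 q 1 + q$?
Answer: $\frac{414781}{146605} \approx 2.8292$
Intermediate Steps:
$P{\left(h,q \right)} = 2 q$ ($P{\left(h,q \right)} = 1 q + q = q + q = 2 q$)
$Y{\left(W \right)} = 49$ ($Y{\left(W \right)} = 7^{2} = 49$)
$\frac{-458247 - 371315}{Y{\left(P{\left(20,-4 \right)} \right)} - 293259} = \frac{-458247 - 371315}{49 - 293259} = - \frac{829562}{-293210} = \left(-829562\right) \left(- \frac{1}{293210}\right) = \frac{414781}{146605}$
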